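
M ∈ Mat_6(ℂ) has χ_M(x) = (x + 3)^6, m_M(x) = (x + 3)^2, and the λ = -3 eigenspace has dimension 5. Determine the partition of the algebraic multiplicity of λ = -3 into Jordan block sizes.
Block sizes for λ = -3: [2, 1, 1, 1, 1]

Step 1 — from the characteristic polynomial, algebraic multiplicity of λ = -3 is 6. From dim ker(M − (-3)·I) = 5, there are exactly 5 Jordan blocks for λ = -3.
Step 2 — from the minimal polynomial, the factor (x + 3)^2 tells us the largest block for λ = -3 has size 2.
Step 3 — with total size 6, 5 blocks, and largest block 2, the block sizes (in nonincreasing order) are [2, 1, 1, 1, 1].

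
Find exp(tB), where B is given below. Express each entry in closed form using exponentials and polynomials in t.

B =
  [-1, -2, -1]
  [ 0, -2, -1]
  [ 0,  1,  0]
e^{tB} =
  [exp(-t), t^2*exp(-t)/2 - 2*t*exp(-t), t^2*exp(-t)/2 - t*exp(-t)]
  [0, -t*exp(-t) + exp(-t), -t*exp(-t)]
  [0, t*exp(-t), t*exp(-t) + exp(-t)]

Strategy: write B = P · J · P⁻¹ where J is a Jordan canonical form, so e^{tB} = P · e^{tJ} · P⁻¹, and e^{tJ} can be computed block-by-block.

B has Jordan form
J =
  [-1,  1,  0]
  [ 0, -1,  1]
  [ 0,  0, -1]
(up to reordering of blocks).

Per-block formulas:
  For a 3×3 Jordan block J_3(-1): exp(t · J_3(-1)) = e^(-1t)·(I + t·N + (t^2/2)·N^2), where N is the 3×3 nilpotent shift.

After assembling e^{tJ} and conjugating by P, we get:

e^{tB} =
  [exp(-t), t^2*exp(-t)/2 - 2*t*exp(-t), t^2*exp(-t)/2 - t*exp(-t)]
  [0, -t*exp(-t) + exp(-t), -t*exp(-t)]
  [0, t*exp(-t), t*exp(-t) + exp(-t)]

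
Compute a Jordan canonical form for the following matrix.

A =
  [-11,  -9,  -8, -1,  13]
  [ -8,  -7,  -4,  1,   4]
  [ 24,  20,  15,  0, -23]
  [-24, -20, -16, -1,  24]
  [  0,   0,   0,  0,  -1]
J_3(-1) ⊕ J_2(-1)

The characteristic polynomial is
  det(x·I − A) = x^5 + 5*x^4 + 10*x^3 + 10*x^2 + 5*x + 1 = (x + 1)^5

Eigenvalues and multiplicities (the geometric multiplicity of λ is n − rank(A − λI), which equals the number of Jordan blocks for λ):
  λ = -1: algebraic multiplicity = 5, geometric multiplicity = 2

Determining the block sizes for each eigenvalue:
  λ = -1: with am = 5 and gm = 2, the partition is not yet determined (e.g. several partitions of 5 into 2 parts exist). Let N = A − (-1)·I. Computing rank(N^1) = 3, rank(N^2) = 1, rank(N^3) = 0; the number of blocks of size ≥ j is rank(N^{j−1}) − rank(N^j), giving [2, 2, 1]. So we have 1 block(s) of size 3, 1 block(s) of size 2 → block sizes [3, 2]

Assembling the blocks gives a Jordan form
J =
  [-1,  1,  0,  0,  0]
  [ 0, -1,  1,  0,  0]
  [ 0,  0, -1,  0,  0]
  [ 0,  0,  0, -1,  1]
  [ 0,  0,  0,  0, -1]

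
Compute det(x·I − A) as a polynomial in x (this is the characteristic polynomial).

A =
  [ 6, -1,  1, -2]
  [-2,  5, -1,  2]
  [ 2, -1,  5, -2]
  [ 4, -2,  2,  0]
x^4 - 16*x^3 + 96*x^2 - 256*x + 256

Expanding det(x·I − A) (e.g. by cofactor expansion or by noting that A is similar to its Jordan form J, which has the same characteristic polynomial as A) gives
  χ_A(x) = x^4 - 16*x^3 + 96*x^2 - 256*x + 256
which factors as (x - 4)^4. The eigenvalues (with algebraic multiplicities) are λ = 4 with multiplicity 4.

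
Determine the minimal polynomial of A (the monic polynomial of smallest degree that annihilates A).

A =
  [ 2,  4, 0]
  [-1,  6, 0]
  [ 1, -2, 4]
x^2 - 8*x + 16

The characteristic polynomial is χ_A(x) = (x - 4)^3, so the eigenvalues are known. The minimal polynomial is
  m_A(x) = Π_λ (x − λ)^{k_λ}
where k_λ is the size of the *largest* Jordan block for λ (equivalently, the smallest k with (A − λI)^k v = 0 for every generalised eigenvector v of λ).

  λ = 4: largest Jordan block has size 2, contributing (x − 4)^2

So m_A(x) = (x - 4)^2 = x^2 - 8*x + 16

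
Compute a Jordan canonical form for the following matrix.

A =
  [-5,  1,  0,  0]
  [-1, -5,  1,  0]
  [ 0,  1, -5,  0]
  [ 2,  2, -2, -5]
J_3(-5) ⊕ J_1(-5)

The characteristic polynomial is
  det(x·I − A) = x^4 + 20*x^3 + 150*x^2 + 500*x + 625 = (x + 5)^4

Eigenvalues and multiplicities (the geometric multiplicity of λ is n − rank(A − λI), which equals the number of Jordan blocks for λ):
  λ = -5: algebraic multiplicity = 4, geometric multiplicity = 2

Determining the block sizes for each eigenvalue:
  λ = -5: with am = 4 and gm = 2, the partition is not yet determined (e.g. several partitions of 4 into 2 parts exist). Let N = A − (-5)·I. Computing rank(N^1) = 2, rank(N^2) = 1, rank(N^3) = 0; the number of blocks of size ≥ j is rank(N^{j−1}) − rank(N^j), giving [2, 1, 1]. So we have 1 block(s) of size 3, 1 block(s) of size 1 → block sizes [3, 1]

Assembling the blocks gives a Jordan form
J =
  [-5,  1,  0,  0]
  [ 0, -5,  1,  0]
  [ 0,  0, -5,  0]
  [ 0,  0,  0, -5]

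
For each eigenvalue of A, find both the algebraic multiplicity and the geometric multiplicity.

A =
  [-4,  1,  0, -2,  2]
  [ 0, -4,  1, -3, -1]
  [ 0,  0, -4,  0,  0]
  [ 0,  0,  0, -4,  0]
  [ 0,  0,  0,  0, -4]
λ = -4: alg = 5, geom = 3

Step 1 — factor the characteristic polynomial to read off the algebraic multiplicities:
  χ_A(x) = (x + 4)^5

Step 2 — compute geometric multiplicities via the rank-nullity identity g(λ) = n − rank(A − λI):
  rank(A − (-4)·I) = 2, so dim ker(A − (-4)·I) = n − 2 = 3

Summary:
  λ = -4: algebraic multiplicity = 5, geometric multiplicity = 3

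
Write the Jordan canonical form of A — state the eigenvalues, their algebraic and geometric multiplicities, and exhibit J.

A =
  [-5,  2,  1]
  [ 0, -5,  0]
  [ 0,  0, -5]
J_2(-5) ⊕ J_1(-5)

The characteristic polynomial is
  det(x·I − A) = x^3 + 15*x^2 + 75*x + 125 = (x + 5)^3

Eigenvalues and multiplicities (the geometric multiplicity of λ is n − rank(A − λI), which equals the number of Jordan blocks for λ):
  λ = -5: algebraic multiplicity = 3, geometric multiplicity = 2

Determining the block sizes for each eigenvalue:
  λ = -5: 2 blocks summing to 3 forces exactly one block of size 2 and the rest size 1 → block sizes [2, 1]

Assembling the blocks gives a Jordan form
J =
  [-5,  1,  0]
  [ 0, -5,  0]
  [ 0,  0, -5]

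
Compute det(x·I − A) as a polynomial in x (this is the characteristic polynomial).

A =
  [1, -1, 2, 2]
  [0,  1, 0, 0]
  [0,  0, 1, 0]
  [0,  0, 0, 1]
x^4 - 4*x^3 + 6*x^2 - 4*x + 1

Expanding det(x·I − A) (e.g. by cofactor expansion or by noting that A is similar to its Jordan form J, which has the same characteristic polynomial as A) gives
  χ_A(x) = x^4 - 4*x^3 + 6*x^2 - 4*x + 1
which factors as (x - 1)^4. The eigenvalues (with algebraic multiplicities) are λ = 1 with multiplicity 4.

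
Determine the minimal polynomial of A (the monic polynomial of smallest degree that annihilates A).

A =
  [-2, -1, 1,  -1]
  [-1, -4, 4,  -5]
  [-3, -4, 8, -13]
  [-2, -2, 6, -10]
x^3 + 6*x^2 + 12*x + 8

The characteristic polynomial is χ_A(x) = (x + 2)^4, so the eigenvalues are known. The minimal polynomial is
  m_A(x) = Π_λ (x − λ)^{k_λ}
where k_λ is the size of the *largest* Jordan block for λ (equivalently, the smallest k with (A − λI)^k v = 0 for every generalised eigenvector v of λ).

  λ = -2: largest Jordan block has size 3, contributing (x + 2)^3

So m_A(x) = (x + 2)^3 = x^3 + 6*x^2 + 12*x + 8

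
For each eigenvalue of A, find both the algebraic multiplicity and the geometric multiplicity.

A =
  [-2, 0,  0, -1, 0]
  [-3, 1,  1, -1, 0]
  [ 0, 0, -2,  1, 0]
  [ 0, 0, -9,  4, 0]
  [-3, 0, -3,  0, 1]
λ = -2: alg = 1, geom = 1; λ = 1: alg = 4, geom = 2

Step 1 — factor the characteristic polynomial to read off the algebraic multiplicities:
  χ_A(x) = (x - 1)^4*(x + 2)

Step 2 — compute geometric multiplicities via the rank-nullity identity g(λ) = n − rank(A − λI):
  rank(A − (-2)·I) = 4, so dim ker(A − (-2)·I) = n − 4 = 1
  rank(A − (1)·I) = 3, so dim ker(A − (1)·I) = n − 3 = 2

Summary:
  λ = -2: algebraic multiplicity = 1, geometric multiplicity = 1
  λ = 1: algebraic multiplicity = 4, geometric multiplicity = 2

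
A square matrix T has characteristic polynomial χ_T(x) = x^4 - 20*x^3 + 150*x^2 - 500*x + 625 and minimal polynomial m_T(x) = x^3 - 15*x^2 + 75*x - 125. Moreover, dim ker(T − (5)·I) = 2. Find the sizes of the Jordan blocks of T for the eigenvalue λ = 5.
Block sizes for λ = 5: [3, 1]

Step 1 — from the characteristic polynomial, algebraic multiplicity of λ = 5 is 4. From dim ker(T − (5)·I) = 2, there are exactly 2 Jordan blocks for λ = 5.
Step 2 — from the minimal polynomial, the factor (x − 5)^3 tells us the largest block for λ = 5 has size 3.
Step 3 — with total size 4, 2 blocks, and largest block 3, the block sizes (in nonincreasing order) are [3, 1].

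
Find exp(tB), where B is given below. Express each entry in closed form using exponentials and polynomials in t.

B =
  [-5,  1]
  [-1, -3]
e^{tB} =
  [-t*exp(-4*t) + exp(-4*t), t*exp(-4*t)]
  [-t*exp(-4*t), t*exp(-4*t) + exp(-4*t)]

Strategy: write B = P · J · P⁻¹ where J is a Jordan canonical form, so e^{tB} = P · e^{tJ} · P⁻¹, and e^{tJ} can be computed block-by-block.

B has Jordan form
J =
  [-4,  1]
  [ 0, -4]
(up to reordering of blocks).

Per-block formulas:
  For a 2×2 Jordan block J_2(-4): exp(t · J_2(-4)) = e^(-4t)·(I + t·N), where N is the 2×2 nilpotent shift.

After assembling e^{tJ} and conjugating by P, we get:

e^{tB} =
  [-t*exp(-4*t) + exp(-4*t), t*exp(-4*t)]
  [-t*exp(-4*t), t*exp(-4*t) + exp(-4*t)]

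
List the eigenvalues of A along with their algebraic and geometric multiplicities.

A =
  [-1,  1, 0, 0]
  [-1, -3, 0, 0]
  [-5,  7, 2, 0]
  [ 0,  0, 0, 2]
λ = -2: alg = 2, geom = 1; λ = 2: alg = 2, geom = 2

Step 1 — factor the characteristic polynomial to read off the algebraic multiplicities:
  χ_A(x) = (x - 2)^2*(x + 2)^2

Step 2 — compute geometric multiplicities via the rank-nullity identity g(λ) = n − rank(A − λI):
  rank(A − (-2)·I) = 3, so dim ker(A − (-2)·I) = n − 3 = 1
  rank(A − (2)·I) = 2, so dim ker(A − (2)·I) = n − 2 = 2

Summary:
  λ = -2: algebraic multiplicity = 2, geometric multiplicity = 1
  λ = 2: algebraic multiplicity = 2, geometric multiplicity = 2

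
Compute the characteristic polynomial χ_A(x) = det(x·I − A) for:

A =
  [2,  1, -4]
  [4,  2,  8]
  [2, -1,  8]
x^3 - 12*x^2 + 48*x - 64

Expanding det(x·I − A) (e.g. by cofactor expansion or by noting that A is similar to its Jordan form J, which has the same characteristic polynomial as A) gives
  χ_A(x) = x^3 - 12*x^2 + 48*x - 64
which factors as (x - 4)^3. The eigenvalues (with algebraic multiplicities) are λ = 4 with multiplicity 3.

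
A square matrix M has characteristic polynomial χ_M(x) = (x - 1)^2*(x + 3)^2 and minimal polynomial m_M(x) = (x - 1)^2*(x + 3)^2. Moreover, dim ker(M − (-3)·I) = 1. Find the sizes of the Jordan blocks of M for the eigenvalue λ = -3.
Block sizes for λ = -3: [2]

Step 1 — from the characteristic polynomial, algebraic multiplicity of λ = -3 is 2. From dim ker(M − (-3)·I) = 1, there are exactly 1 Jordan blocks for λ = -3.
Step 2 — from the minimal polynomial, the factor (x + 3)^2 tells us the largest block for λ = -3 has size 2.
Step 3 — with total size 2, 1 blocks, and largest block 2, the block sizes (in nonincreasing order) are [2].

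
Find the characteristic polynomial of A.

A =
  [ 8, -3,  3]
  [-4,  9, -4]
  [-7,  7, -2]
x^3 - 15*x^2 + 75*x - 125

Expanding det(x·I − A) (e.g. by cofactor expansion or by noting that A is similar to its Jordan form J, which has the same characteristic polynomial as A) gives
  χ_A(x) = x^3 - 15*x^2 + 75*x - 125
which factors as (x - 5)^3. The eigenvalues (with algebraic multiplicities) are λ = 5 with multiplicity 3.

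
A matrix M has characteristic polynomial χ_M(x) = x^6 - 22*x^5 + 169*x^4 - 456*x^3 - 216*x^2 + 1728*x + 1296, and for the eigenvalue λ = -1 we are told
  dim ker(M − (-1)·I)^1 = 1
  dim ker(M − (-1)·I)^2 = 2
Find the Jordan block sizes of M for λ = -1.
Block sizes for λ = -1: [2]

From the dimensions of kernels of powers, the number of Jordan blocks of size at least j is d_j − d_{j−1} where d_j = dim ker(N^j) (with d_0 = 0). Computing the differences gives [1, 1].
The number of blocks of size exactly k is (#blocks of size ≥ k) − (#blocks of size ≥ k + 1), so the partition is: 1 block(s) of size 2.
In nonincreasing order the block sizes are [2].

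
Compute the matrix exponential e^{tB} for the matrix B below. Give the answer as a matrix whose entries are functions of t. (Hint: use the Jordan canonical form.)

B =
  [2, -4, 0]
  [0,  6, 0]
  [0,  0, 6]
e^{tB} =
  [exp(2*t), -exp(6*t) + exp(2*t), 0]
  [0, exp(6*t), 0]
  [0, 0, exp(6*t)]

Strategy: write B = P · J · P⁻¹ where J is a Jordan canonical form, so e^{tB} = P · e^{tJ} · P⁻¹, and e^{tJ} can be computed block-by-block.

B has Jordan form
J =
  [2, 0, 0]
  [0, 6, 0]
  [0, 0, 6]
(up to reordering of blocks).

Per-block formulas:
  For a 1×1 block at λ = 6: exp(t · [6]) = [e^(6t)].
  For a 1×1 block at λ = 2: exp(t · [2]) = [e^(2t)].

After assembling e^{tJ} and conjugating by P, we get:

e^{tB} =
  [exp(2*t), -exp(6*t) + exp(2*t), 0]
  [0, exp(6*t), 0]
  [0, 0, exp(6*t)]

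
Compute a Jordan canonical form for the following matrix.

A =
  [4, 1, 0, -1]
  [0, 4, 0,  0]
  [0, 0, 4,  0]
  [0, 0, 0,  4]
J_2(4) ⊕ J_1(4) ⊕ J_1(4)

The characteristic polynomial is
  det(x·I − A) = x^4 - 16*x^3 + 96*x^2 - 256*x + 256 = (x - 4)^4

Eigenvalues and multiplicities (the geometric multiplicity of λ is n − rank(A − λI), which equals the number of Jordan blocks for λ):
  λ = 4: algebraic multiplicity = 4, geometric multiplicity = 3

Determining the block sizes for each eigenvalue:
  λ = 4: 3 blocks summing to 4 forces exactly one block of size 2 and the rest size 1 → block sizes [2, 1, 1]

Assembling the blocks gives a Jordan form
J =
  [4, 1, 0, 0]
  [0, 4, 0, 0]
  [0, 0, 4, 0]
  [0, 0, 0, 4]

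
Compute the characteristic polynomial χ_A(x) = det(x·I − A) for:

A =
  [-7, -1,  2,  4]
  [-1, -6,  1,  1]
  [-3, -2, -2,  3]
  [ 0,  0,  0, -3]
x^4 + 18*x^3 + 120*x^2 + 350*x + 375

Expanding det(x·I − A) (e.g. by cofactor expansion or by noting that A is similar to its Jordan form J, which has the same characteristic polynomial as A) gives
  χ_A(x) = x^4 + 18*x^3 + 120*x^2 + 350*x + 375
which factors as (x + 3)*(x + 5)^3. The eigenvalues (with algebraic multiplicities) are λ = -5 with multiplicity 3, λ = -3 with multiplicity 1.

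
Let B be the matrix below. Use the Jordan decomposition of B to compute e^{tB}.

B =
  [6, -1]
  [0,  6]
e^{tB} =
  [exp(6*t), -t*exp(6*t)]
  [0, exp(6*t)]

Strategy: write B = P · J · P⁻¹ where J is a Jordan canonical form, so e^{tB} = P · e^{tJ} · P⁻¹, and e^{tJ} can be computed block-by-block.

B has Jordan form
J =
  [6, 1]
  [0, 6]
(up to reordering of blocks).

Per-block formulas:
  For a 2×2 Jordan block J_2(6): exp(t · J_2(6)) = e^(6t)·(I + t·N), where N is the 2×2 nilpotent shift.

After assembling e^{tJ} and conjugating by P, we get:

e^{tB} =
  [exp(6*t), -t*exp(6*t)]
  [0, exp(6*t)]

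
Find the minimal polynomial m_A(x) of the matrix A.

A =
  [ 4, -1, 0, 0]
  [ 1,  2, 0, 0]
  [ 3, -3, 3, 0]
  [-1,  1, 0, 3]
x^2 - 6*x + 9

The characteristic polynomial is χ_A(x) = (x - 3)^4, so the eigenvalues are known. The minimal polynomial is
  m_A(x) = Π_λ (x − λ)^{k_λ}
where k_λ is the size of the *largest* Jordan block for λ (equivalently, the smallest k with (A − λI)^k v = 0 for every generalised eigenvector v of λ).

  λ = 3: largest Jordan block has size 2, contributing (x − 3)^2

So m_A(x) = (x - 3)^2 = x^2 - 6*x + 9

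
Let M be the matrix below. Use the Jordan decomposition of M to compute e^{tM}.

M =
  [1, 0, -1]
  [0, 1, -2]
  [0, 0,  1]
e^{tM} =
  [exp(t), 0, -t*exp(t)]
  [0, exp(t), -2*t*exp(t)]
  [0, 0, exp(t)]

Strategy: write M = P · J · P⁻¹ where J is a Jordan canonical form, so e^{tM} = P · e^{tJ} · P⁻¹, and e^{tJ} can be computed block-by-block.

M has Jordan form
J =
  [1, 1, 0]
  [0, 1, 0]
  [0, 0, 1]
(up to reordering of blocks).

Per-block formulas:
  For a 1×1 block at λ = 1: exp(t · [1]) = [e^(1t)].
  For a 2×2 Jordan block J_2(1): exp(t · J_2(1)) = e^(1t)·(I + t·N), where N is the 2×2 nilpotent shift.

After assembling e^{tJ} and conjugating by P, we get:

e^{tM} =
  [exp(t), 0, -t*exp(t)]
  [0, exp(t), -2*t*exp(t)]
  [0, 0, exp(t)]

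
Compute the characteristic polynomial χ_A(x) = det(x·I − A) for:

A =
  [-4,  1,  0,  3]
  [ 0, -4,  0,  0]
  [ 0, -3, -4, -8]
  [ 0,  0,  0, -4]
x^4 + 16*x^3 + 96*x^2 + 256*x + 256

Expanding det(x·I − A) (e.g. by cofactor expansion or by noting that A is similar to its Jordan form J, which has the same characteristic polynomial as A) gives
  χ_A(x) = x^4 + 16*x^3 + 96*x^2 + 256*x + 256
which factors as (x + 4)^4. The eigenvalues (with algebraic multiplicities) are λ = -4 with multiplicity 4.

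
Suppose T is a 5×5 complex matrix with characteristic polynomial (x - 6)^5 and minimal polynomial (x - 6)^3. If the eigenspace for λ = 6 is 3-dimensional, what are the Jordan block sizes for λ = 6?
Block sizes for λ = 6: [3, 1, 1]

Step 1 — from the characteristic polynomial, algebraic multiplicity of λ = 6 is 5. From dim ker(T − (6)·I) = 3, there are exactly 3 Jordan blocks for λ = 6.
Step 2 — from the minimal polynomial, the factor (x − 6)^3 tells us the largest block for λ = 6 has size 3.
Step 3 — with total size 5, 3 blocks, and largest block 3, the block sizes (in nonincreasing order) are [3, 1, 1].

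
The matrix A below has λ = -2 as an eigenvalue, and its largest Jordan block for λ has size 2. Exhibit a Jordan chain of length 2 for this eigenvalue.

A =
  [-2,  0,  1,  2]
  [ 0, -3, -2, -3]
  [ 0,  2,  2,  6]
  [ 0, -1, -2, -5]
A Jordan chain for λ = -2 of length 2:
v_1 = (0, -1, 2, -1)ᵀ
v_2 = (0, 1, 0, 0)ᵀ

Let N = A − (-2)·I. We want v_2 with N^2 v_2 = 0 but N^1 v_2 ≠ 0; then v_{j-1} := N · v_j for j = 2, …, 2.

Pick v_2 = (0, 1, 0, 0)ᵀ.
Then v_1 = N · v_2 = (0, -1, 2, -1)ᵀ.

Sanity check: (A − (-2)·I) v_1 = (0, 0, 0, 0)ᵀ = 0. ✓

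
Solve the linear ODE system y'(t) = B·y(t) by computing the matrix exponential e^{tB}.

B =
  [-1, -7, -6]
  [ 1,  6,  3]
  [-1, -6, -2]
e^{tB} =
  [3*t^2*exp(t)/2 - 2*t*exp(t) + exp(t), 15*t^2*exp(t)/2 - 7*t*exp(t), 9*t^2*exp(t)/2 - 6*t*exp(t)]
  [t*exp(t), 5*t*exp(t) + exp(t), 3*t*exp(t)]
  [-t^2*exp(t)/2 - t*exp(t), -5*t^2*exp(t)/2 - 6*t*exp(t), -3*t^2*exp(t)/2 - 3*t*exp(t) + exp(t)]

Strategy: write B = P · J · P⁻¹ where J is a Jordan canonical form, so e^{tB} = P · e^{tJ} · P⁻¹, and e^{tJ} can be computed block-by-block.

B has Jordan form
J =
  [1, 1, 0]
  [0, 1, 1]
  [0, 0, 1]
(up to reordering of blocks).

Per-block formulas:
  For a 3×3 Jordan block J_3(1): exp(t · J_3(1)) = e^(1t)·(I + t·N + (t^2/2)·N^2), where N is the 3×3 nilpotent shift.

After assembling e^{tJ} and conjugating by P, we get:

e^{tB} =
  [3*t^2*exp(t)/2 - 2*t*exp(t) + exp(t), 15*t^2*exp(t)/2 - 7*t*exp(t), 9*t^2*exp(t)/2 - 6*t*exp(t)]
  [t*exp(t), 5*t*exp(t) + exp(t), 3*t*exp(t)]
  [-t^2*exp(t)/2 - t*exp(t), -5*t^2*exp(t)/2 - 6*t*exp(t), -3*t^2*exp(t)/2 - 3*t*exp(t) + exp(t)]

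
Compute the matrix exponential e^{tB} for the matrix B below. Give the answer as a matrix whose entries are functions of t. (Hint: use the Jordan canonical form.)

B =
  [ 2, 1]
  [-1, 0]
e^{tB} =
  [t*exp(t) + exp(t), t*exp(t)]
  [-t*exp(t), -t*exp(t) + exp(t)]

Strategy: write B = P · J · P⁻¹ where J is a Jordan canonical form, so e^{tB} = P · e^{tJ} · P⁻¹, and e^{tJ} can be computed block-by-block.

B has Jordan form
J =
  [1, 1]
  [0, 1]
(up to reordering of blocks).

Per-block formulas:
  For a 2×2 Jordan block J_2(1): exp(t · J_2(1)) = e^(1t)·(I + t·N), where N is the 2×2 nilpotent shift.

After assembling e^{tJ} and conjugating by P, we get:

e^{tB} =
  [t*exp(t) + exp(t), t*exp(t)]
  [-t*exp(t), -t*exp(t) + exp(t)]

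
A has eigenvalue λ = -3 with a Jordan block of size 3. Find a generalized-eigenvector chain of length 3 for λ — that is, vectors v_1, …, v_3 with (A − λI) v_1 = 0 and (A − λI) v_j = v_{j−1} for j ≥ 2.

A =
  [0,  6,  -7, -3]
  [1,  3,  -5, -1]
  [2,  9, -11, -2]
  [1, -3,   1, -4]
A Jordan chain for λ = -3 of length 3:
v_1 = (-2, -2, -3, 1)ᵀ
v_2 = (3, 1, 2, 1)ᵀ
v_3 = (1, 0, 0, 0)ᵀ

Let N = A − (-3)·I. We want v_3 with N^3 v_3 = 0 but N^2 v_3 ≠ 0; then v_{j-1} := N · v_j for j = 3, …, 2.

Pick v_3 = (1, 0, 0, 0)ᵀ.
Then v_2 = N · v_3 = (3, 1, 2, 1)ᵀ.
Then v_1 = N · v_2 = (-2, -2, -3, 1)ᵀ.

Sanity check: (A − (-3)·I) v_1 = (0, 0, 0, 0)ᵀ = 0. ✓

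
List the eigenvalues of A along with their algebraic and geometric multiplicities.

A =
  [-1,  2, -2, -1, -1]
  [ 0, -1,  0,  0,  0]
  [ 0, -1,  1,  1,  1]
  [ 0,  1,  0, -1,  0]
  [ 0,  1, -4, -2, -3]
λ = -1: alg = 5, geom = 3

Step 1 — factor the characteristic polynomial to read off the algebraic multiplicities:
  χ_A(x) = (x + 1)^5

Step 2 — compute geometric multiplicities via the rank-nullity identity g(λ) = n − rank(A − λI):
  rank(A − (-1)·I) = 2, so dim ker(A − (-1)·I) = n − 2 = 3

Summary:
  λ = -1: algebraic multiplicity = 5, geometric multiplicity = 3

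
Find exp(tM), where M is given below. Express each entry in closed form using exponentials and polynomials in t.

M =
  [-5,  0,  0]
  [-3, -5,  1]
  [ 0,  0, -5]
e^{tM} =
  [exp(-5*t), 0, 0]
  [-3*t*exp(-5*t), exp(-5*t), t*exp(-5*t)]
  [0, 0, exp(-5*t)]

Strategy: write M = P · J · P⁻¹ where J is a Jordan canonical form, so e^{tM} = P · e^{tJ} · P⁻¹, and e^{tJ} can be computed block-by-block.

M has Jordan form
J =
  [-5,  1,  0]
  [ 0, -5,  0]
  [ 0,  0, -5]
(up to reordering of blocks).

Per-block formulas:
  For a 1×1 block at λ = -5: exp(t · [-5]) = [e^(-5t)].
  For a 2×2 Jordan block J_2(-5): exp(t · J_2(-5)) = e^(-5t)·(I + t·N), where N is the 2×2 nilpotent shift.

After assembling e^{tJ} and conjugating by P, we get:

e^{tM} =
  [exp(-5*t), 0, 0]
  [-3*t*exp(-5*t), exp(-5*t), t*exp(-5*t)]
  [0, 0, exp(-5*t)]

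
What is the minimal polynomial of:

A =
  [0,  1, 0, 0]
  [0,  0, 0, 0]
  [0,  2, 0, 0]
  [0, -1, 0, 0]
x^2

The characteristic polynomial is χ_A(x) = x^4, so the eigenvalues are known. The minimal polynomial is
  m_A(x) = Π_λ (x − λ)^{k_λ}
where k_λ is the size of the *largest* Jordan block for λ (equivalently, the smallest k with (A − λI)^k v = 0 for every generalised eigenvector v of λ).

  λ = 0: largest Jordan block has size 2, contributing (x − 0)^2

So m_A(x) = x^2 = x^2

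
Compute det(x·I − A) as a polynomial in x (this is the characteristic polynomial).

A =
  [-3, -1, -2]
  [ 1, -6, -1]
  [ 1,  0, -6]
x^3 + 15*x^2 + 75*x + 125

Expanding det(x·I − A) (e.g. by cofactor expansion or by noting that A is similar to its Jordan form J, which has the same characteristic polynomial as A) gives
  χ_A(x) = x^3 + 15*x^2 + 75*x + 125
which factors as (x + 5)^3. The eigenvalues (with algebraic multiplicities) are λ = -5 with multiplicity 3.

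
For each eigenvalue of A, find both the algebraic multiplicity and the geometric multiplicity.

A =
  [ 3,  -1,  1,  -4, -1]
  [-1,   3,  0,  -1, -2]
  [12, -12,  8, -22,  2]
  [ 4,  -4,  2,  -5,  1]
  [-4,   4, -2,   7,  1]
λ = 2: alg = 5, geom = 2

Step 1 — factor the characteristic polynomial to read off the algebraic multiplicities:
  χ_A(x) = (x - 2)^5

Step 2 — compute geometric multiplicities via the rank-nullity identity g(λ) = n − rank(A − λI):
  rank(A − (2)·I) = 3, so dim ker(A − (2)·I) = n − 3 = 2

Summary:
  λ = 2: algebraic multiplicity = 5, geometric multiplicity = 2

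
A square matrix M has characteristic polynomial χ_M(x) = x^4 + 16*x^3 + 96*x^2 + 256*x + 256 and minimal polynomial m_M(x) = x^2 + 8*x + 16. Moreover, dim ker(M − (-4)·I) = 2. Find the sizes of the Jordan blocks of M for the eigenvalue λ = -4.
Block sizes for λ = -4: [2, 2]

Step 1 — from the characteristic polynomial, algebraic multiplicity of λ = -4 is 4. From dim ker(M − (-4)·I) = 2, there are exactly 2 Jordan blocks for λ = -4.
Step 2 — from the minimal polynomial, the factor (x + 4)^2 tells us the largest block for λ = -4 has size 2.
Step 3 — with total size 4, 2 blocks, and largest block 2, the block sizes (in nonincreasing order) are [2, 2].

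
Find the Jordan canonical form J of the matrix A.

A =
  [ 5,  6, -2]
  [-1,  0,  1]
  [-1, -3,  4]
J_2(3) ⊕ J_1(3)

The characteristic polynomial is
  det(x·I − A) = x^3 - 9*x^2 + 27*x - 27 = (x - 3)^3

Eigenvalues and multiplicities (the geometric multiplicity of λ is n − rank(A − λI), which equals the number of Jordan blocks for λ):
  λ = 3: algebraic multiplicity = 3, geometric multiplicity = 2

Determining the block sizes for each eigenvalue:
  λ = 3: 2 blocks summing to 3 forces exactly one block of size 2 and the rest size 1 → block sizes [2, 1]

Assembling the blocks gives a Jordan form
J =
  [3, 1, 0]
  [0, 3, 0]
  [0, 0, 3]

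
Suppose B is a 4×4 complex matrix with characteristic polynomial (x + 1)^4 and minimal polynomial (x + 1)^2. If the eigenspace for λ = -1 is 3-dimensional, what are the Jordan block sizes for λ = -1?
Block sizes for λ = -1: [2, 1, 1]

Step 1 — from the characteristic polynomial, algebraic multiplicity of λ = -1 is 4. From dim ker(B − (-1)·I) = 3, there are exactly 3 Jordan blocks for λ = -1.
Step 2 — from the minimal polynomial, the factor (x + 1)^2 tells us the largest block for λ = -1 has size 2.
Step 3 — with total size 4, 3 blocks, and largest block 2, the block sizes (in nonincreasing order) are [2, 1, 1].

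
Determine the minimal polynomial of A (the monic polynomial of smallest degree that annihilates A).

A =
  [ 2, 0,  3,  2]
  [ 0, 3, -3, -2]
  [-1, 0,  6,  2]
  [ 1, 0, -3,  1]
x^3 - 9*x^2 + 27*x - 27

The characteristic polynomial is χ_A(x) = (x - 3)^4, so the eigenvalues are known. The minimal polynomial is
  m_A(x) = Π_λ (x − λ)^{k_λ}
where k_λ is the size of the *largest* Jordan block for λ (equivalently, the smallest k with (A − λI)^k v = 0 for every generalised eigenvector v of λ).

  λ = 3: largest Jordan block has size 3, contributing (x − 3)^3

So m_A(x) = (x - 3)^3 = x^3 - 9*x^2 + 27*x - 27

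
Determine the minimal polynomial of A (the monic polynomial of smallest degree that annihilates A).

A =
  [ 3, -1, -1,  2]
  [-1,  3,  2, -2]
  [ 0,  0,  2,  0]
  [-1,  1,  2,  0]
x^3 - 6*x^2 + 12*x - 8

The characteristic polynomial is χ_A(x) = (x - 2)^4, so the eigenvalues are known. The minimal polynomial is
  m_A(x) = Π_λ (x − λ)^{k_λ}
where k_λ is the size of the *largest* Jordan block for λ (equivalently, the smallest k with (A − λI)^k v = 0 for every generalised eigenvector v of λ).

  λ = 2: largest Jordan block has size 3, contributing (x − 2)^3

So m_A(x) = (x - 2)^3 = x^3 - 6*x^2 + 12*x - 8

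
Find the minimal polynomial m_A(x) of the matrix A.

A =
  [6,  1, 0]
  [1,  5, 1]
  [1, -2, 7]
x^3 - 18*x^2 + 108*x - 216

The characteristic polynomial is χ_A(x) = (x - 6)^3, so the eigenvalues are known. The minimal polynomial is
  m_A(x) = Π_λ (x − λ)^{k_λ}
where k_λ is the size of the *largest* Jordan block for λ (equivalently, the smallest k with (A − λI)^k v = 0 for every generalised eigenvector v of λ).

  λ = 6: largest Jordan block has size 3, contributing (x − 6)^3

So m_A(x) = (x - 6)^3 = x^3 - 18*x^2 + 108*x - 216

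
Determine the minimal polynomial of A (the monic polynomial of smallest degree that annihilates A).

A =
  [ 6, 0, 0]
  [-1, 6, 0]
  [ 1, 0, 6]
x^2 - 12*x + 36

The characteristic polynomial is χ_A(x) = (x - 6)^3, so the eigenvalues are known. The minimal polynomial is
  m_A(x) = Π_λ (x − λ)^{k_λ}
where k_λ is the size of the *largest* Jordan block for λ (equivalently, the smallest k with (A − λI)^k v = 0 for every generalised eigenvector v of λ).

  λ = 6: largest Jordan block has size 2, contributing (x − 6)^2

So m_A(x) = (x - 6)^2 = x^2 - 12*x + 36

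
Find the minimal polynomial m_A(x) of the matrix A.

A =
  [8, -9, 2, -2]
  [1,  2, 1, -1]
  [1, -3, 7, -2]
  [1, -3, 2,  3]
x^3 - 15*x^2 + 75*x - 125

The characteristic polynomial is χ_A(x) = (x - 5)^4, so the eigenvalues are known. The minimal polynomial is
  m_A(x) = Π_λ (x − λ)^{k_λ}
where k_λ is the size of the *largest* Jordan block for λ (equivalently, the smallest k with (A − λI)^k v = 0 for every generalised eigenvector v of λ).

  λ = 5: largest Jordan block has size 3, contributing (x − 5)^3

So m_A(x) = (x - 5)^3 = x^3 - 15*x^2 + 75*x - 125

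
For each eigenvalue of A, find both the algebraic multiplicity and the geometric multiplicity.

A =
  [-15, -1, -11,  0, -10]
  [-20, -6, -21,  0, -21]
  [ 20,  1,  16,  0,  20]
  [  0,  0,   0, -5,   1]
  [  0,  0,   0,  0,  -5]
λ = -5: alg = 4, geom = 2; λ = 5: alg = 1, geom = 1

Step 1 — factor the characteristic polynomial to read off the algebraic multiplicities:
  χ_A(x) = (x - 5)*(x + 5)^4

Step 2 — compute geometric multiplicities via the rank-nullity identity g(λ) = n − rank(A − λI):
  rank(A − (-5)·I) = 3, so dim ker(A − (-5)·I) = n − 3 = 2
  rank(A − (5)·I) = 4, so dim ker(A − (5)·I) = n − 4 = 1

Summary:
  λ = -5: algebraic multiplicity = 4, geometric multiplicity = 2
  λ = 5: algebraic multiplicity = 1, geometric multiplicity = 1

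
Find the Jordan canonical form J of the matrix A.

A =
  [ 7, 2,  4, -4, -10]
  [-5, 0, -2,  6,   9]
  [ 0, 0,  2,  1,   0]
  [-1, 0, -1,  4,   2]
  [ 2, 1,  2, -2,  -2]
J_2(1) ⊕ J_3(3)

The characteristic polynomial is
  det(x·I − A) = x^5 - 11*x^4 + 46*x^3 - 90*x^2 + 81*x - 27 = (x - 3)^3*(x - 1)^2

Eigenvalues and multiplicities (the geometric multiplicity of λ is n − rank(A − λI), which equals the number of Jordan blocks for λ):
  λ = 1: algebraic multiplicity = 2, geometric multiplicity = 1
  λ = 3: algebraic multiplicity = 3, geometric multiplicity = 1

Determining the block sizes for each eigenvalue:
  λ = 1: one block (gm = 1), so the single block has size am = 2 → block sizes [2]
  λ = 3: one block (gm = 1), so the single block has size am = 3 → block sizes [3]

Assembling the blocks gives a Jordan form
J =
  [1, 1, 0, 0, 0]
  [0, 1, 0, 0, 0]
  [0, 0, 3, 1, 0]
  [0, 0, 0, 3, 1]
  [0, 0, 0, 0, 3]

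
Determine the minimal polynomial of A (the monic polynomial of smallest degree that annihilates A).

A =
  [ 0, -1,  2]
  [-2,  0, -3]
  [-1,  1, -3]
x^3 + 3*x^2 + 3*x + 1

The characteristic polynomial is χ_A(x) = (x + 1)^3, so the eigenvalues are known. The minimal polynomial is
  m_A(x) = Π_λ (x − λ)^{k_λ}
where k_λ is the size of the *largest* Jordan block for λ (equivalently, the smallest k with (A − λI)^k v = 0 for every generalised eigenvector v of λ).

  λ = -1: largest Jordan block has size 3, contributing (x + 1)^3

So m_A(x) = (x + 1)^3 = x^3 + 3*x^2 + 3*x + 1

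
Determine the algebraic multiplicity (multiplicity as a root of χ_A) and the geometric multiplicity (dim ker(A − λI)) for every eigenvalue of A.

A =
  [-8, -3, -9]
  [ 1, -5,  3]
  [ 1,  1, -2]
λ = -5: alg = 3, geom = 1

Step 1 — factor the characteristic polynomial to read off the algebraic multiplicities:
  χ_A(x) = (x + 5)^3

Step 2 — compute geometric multiplicities via the rank-nullity identity g(λ) = n − rank(A − λI):
  rank(A − (-5)·I) = 2, so dim ker(A − (-5)·I) = n − 2 = 1

Summary:
  λ = -5: algebraic multiplicity = 3, geometric multiplicity = 1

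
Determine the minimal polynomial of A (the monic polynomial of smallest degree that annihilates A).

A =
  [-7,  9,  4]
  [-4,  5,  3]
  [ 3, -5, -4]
x^3 + 6*x^2 + 12*x + 8

The characteristic polynomial is χ_A(x) = (x + 2)^3, so the eigenvalues are known. The minimal polynomial is
  m_A(x) = Π_λ (x − λ)^{k_λ}
where k_λ is the size of the *largest* Jordan block for λ (equivalently, the smallest k with (A − λI)^k v = 0 for every generalised eigenvector v of λ).

  λ = -2: largest Jordan block has size 3, contributing (x + 2)^3

So m_A(x) = (x + 2)^3 = x^3 + 6*x^2 + 12*x + 8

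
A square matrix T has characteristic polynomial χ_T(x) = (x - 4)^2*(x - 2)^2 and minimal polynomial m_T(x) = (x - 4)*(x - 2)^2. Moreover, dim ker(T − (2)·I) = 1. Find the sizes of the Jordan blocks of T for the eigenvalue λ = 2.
Block sizes for λ = 2: [2]

Step 1 — from the characteristic polynomial, algebraic multiplicity of λ = 2 is 2. From dim ker(T − (2)·I) = 1, there are exactly 1 Jordan blocks for λ = 2.
Step 2 — from the minimal polynomial, the factor (x − 2)^2 tells us the largest block for λ = 2 has size 2.
Step 3 — with total size 2, 1 blocks, and largest block 2, the block sizes (in nonincreasing order) are [2].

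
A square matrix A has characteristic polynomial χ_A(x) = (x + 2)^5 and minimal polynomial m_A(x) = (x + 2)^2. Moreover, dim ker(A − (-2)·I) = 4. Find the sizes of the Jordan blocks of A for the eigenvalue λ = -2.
Block sizes for λ = -2: [2, 1, 1, 1]

Step 1 — from the characteristic polynomial, algebraic multiplicity of λ = -2 is 5. From dim ker(A − (-2)·I) = 4, there are exactly 4 Jordan blocks for λ = -2.
Step 2 — from the minimal polynomial, the factor (x + 2)^2 tells us the largest block for λ = -2 has size 2.
Step 3 — with total size 5, 4 blocks, and largest block 2, the block sizes (in nonincreasing order) are [2, 1, 1, 1].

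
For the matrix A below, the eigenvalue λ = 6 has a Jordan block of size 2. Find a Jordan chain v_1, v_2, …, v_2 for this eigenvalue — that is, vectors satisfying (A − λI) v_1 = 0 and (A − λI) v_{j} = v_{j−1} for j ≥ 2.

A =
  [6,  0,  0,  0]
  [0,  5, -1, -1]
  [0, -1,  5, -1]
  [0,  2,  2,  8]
A Jordan chain for λ = 6 of length 2:
v_1 = (0, -1, -1, 2)ᵀ
v_2 = (0, 1, 0, 0)ᵀ

Let N = A − (6)·I. We want v_2 with N^2 v_2 = 0 but N^1 v_2 ≠ 0; then v_{j-1} := N · v_j for j = 2, …, 2.

Pick v_2 = (0, 1, 0, 0)ᵀ.
Then v_1 = N · v_2 = (0, -1, -1, 2)ᵀ.

Sanity check: (A − (6)·I) v_1 = (0, 0, 0, 0)ᵀ = 0. ✓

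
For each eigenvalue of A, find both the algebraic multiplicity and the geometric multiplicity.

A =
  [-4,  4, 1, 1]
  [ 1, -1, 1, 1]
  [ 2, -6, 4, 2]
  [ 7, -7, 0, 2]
λ = -5: alg = 1, geom = 1; λ = 2: alg = 3, geom = 2

Step 1 — factor the characteristic polynomial to read off the algebraic multiplicities:
  χ_A(x) = (x - 2)^3*(x + 5)

Step 2 — compute geometric multiplicities via the rank-nullity identity g(λ) = n − rank(A − λI):
  rank(A − (-5)·I) = 3, so dim ker(A − (-5)·I) = n − 3 = 1
  rank(A − (2)·I) = 2, so dim ker(A − (2)·I) = n − 2 = 2

Summary:
  λ = -5: algebraic multiplicity = 1, geometric multiplicity = 1
  λ = 2: algebraic multiplicity = 3, geometric multiplicity = 2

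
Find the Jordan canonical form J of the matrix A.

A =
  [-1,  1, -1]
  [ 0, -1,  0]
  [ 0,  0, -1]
J_2(-1) ⊕ J_1(-1)

The characteristic polynomial is
  det(x·I − A) = x^3 + 3*x^2 + 3*x + 1 = (x + 1)^3

Eigenvalues and multiplicities (the geometric multiplicity of λ is n − rank(A − λI), which equals the number of Jordan blocks for λ):
  λ = -1: algebraic multiplicity = 3, geometric multiplicity = 2

Determining the block sizes for each eigenvalue:
  λ = -1: 2 blocks summing to 3 forces exactly one block of size 2 and the rest size 1 → block sizes [2, 1]

Assembling the blocks gives a Jordan form
J =
  [-1,  1,  0]
  [ 0, -1,  0]
  [ 0,  0, -1]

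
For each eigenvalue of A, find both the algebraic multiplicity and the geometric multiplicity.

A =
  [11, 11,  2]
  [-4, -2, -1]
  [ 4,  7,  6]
λ = 5: alg = 3, geom = 1

Step 1 — factor the characteristic polynomial to read off the algebraic multiplicities:
  χ_A(x) = (x - 5)^3

Step 2 — compute geometric multiplicities via the rank-nullity identity g(λ) = n − rank(A − λI):
  rank(A − (5)·I) = 2, so dim ker(A − (5)·I) = n − 2 = 1

Summary:
  λ = 5: algebraic multiplicity = 3, geometric multiplicity = 1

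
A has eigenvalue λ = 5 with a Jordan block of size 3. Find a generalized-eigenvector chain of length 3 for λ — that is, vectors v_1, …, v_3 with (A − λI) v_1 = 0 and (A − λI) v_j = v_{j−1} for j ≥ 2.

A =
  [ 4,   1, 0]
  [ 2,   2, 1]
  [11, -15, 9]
A Jordan chain for λ = 5 of length 3:
v_1 = (3, 3, 3)ᵀ
v_2 = (-1, 2, 11)ᵀ
v_3 = (1, 0, 0)ᵀ

Let N = A − (5)·I. We want v_3 with N^3 v_3 = 0 but N^2 v_3 ≠ 0; then v_{j-1} := N · v_j for j = 3, …, 2.

Pick v_3 = (1, 0, 0)ᵀ.
Then v_2 = N · v_3 = (-1, 2, 11)ᵀ.
Then v_1 = N · v_2 = (3, 3, 3)ᵀ.

Sanity check: (A − (5)·I) v_1 = (0, 0, 0)ᵀ = 0. ✓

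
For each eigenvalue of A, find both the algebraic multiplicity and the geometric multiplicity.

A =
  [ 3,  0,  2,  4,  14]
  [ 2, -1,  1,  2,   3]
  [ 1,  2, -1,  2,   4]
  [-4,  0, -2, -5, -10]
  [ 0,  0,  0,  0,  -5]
λ = -5: alg = 1, geom = 1; λ = -1: alg = 4, geom = 2

Step 1 — factor the characteristic polynomial to read off the algebraic multiplicities:
  χ_A(x) = (x + 1)^4*(x + 5)

Step 2 — compute geometric multiplicities via the rank-nullity identity g(λ) = n − rank(A − λI):
  rank(A − (-5)·I) = 4, so dim ker(A − (-5)·I) = n − 4 = 1
  rank(A − (-1)·I) = 3, so dim ker(A − (-1)·I) = n − 3 = 2

Summary:
  λ = -5: algebraic multiplicity = 1, geometric multiplicity = 1
  λ = -1: algebraic multiplicity = 4, geometric multiplicity = 2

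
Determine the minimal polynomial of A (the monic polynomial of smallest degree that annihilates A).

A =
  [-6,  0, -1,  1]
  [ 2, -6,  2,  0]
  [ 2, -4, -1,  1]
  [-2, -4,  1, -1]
x^3 + 10*x^2 + 32*x + 32

The characteristic polynomial is χ_A(x) = (x + 2)*(x + 4)^3, so the eigenvalues are known. The minimal polynomial is
  m_A(x) = Π_λ (x − λ)^{k_λ}
where k_λ is the size of the *largest* Jordan block for λ (equivalently, the smallest k with (A − λI)^k v = 0 for every generalised eigenvector v of λ).

  λ = -4: largest Jordan block has size 2, contributing (x + 4)^2
  λ = -2: largest Jordan block has size 1, contributing (x + 2)

So m_A(x) = (x + 2)*(x + 4)^2 = x^3 + 10*x^2 + 32*x + 32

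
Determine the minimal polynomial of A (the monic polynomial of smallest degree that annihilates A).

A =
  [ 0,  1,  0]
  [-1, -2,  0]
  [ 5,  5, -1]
x^2 + 2*x + 1

The characteristic polynomial is χ_A(x) = (x + 1)^3, so the eigenvalues are known. The minimal polynomial is
  m_A(x) = Π_λ (x − λ)^{k_λ}
where k_λ is the size of the *largest* Jordan block for λ (equivalently, the smallest k with (A − λI)^k v = 0 for every generalised eigenvector v of λ).

  λ = -1: largest Jordan block has size 2, contributing (x + 1)^2

So m_A(x) = (x + 1)^2 = x^2 + 2*x + 1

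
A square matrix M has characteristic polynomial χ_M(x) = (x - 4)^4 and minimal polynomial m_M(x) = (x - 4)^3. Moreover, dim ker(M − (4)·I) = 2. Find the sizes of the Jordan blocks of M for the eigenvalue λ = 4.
Block sizes for λ = 4: [3, 1]

Step 1 — from the characteristic polynomial, algebraic multiplicity of λ = 4 is 4. From dim ker(M − (4)·I) = 2, there are exactly 2 Jordan blocks for λ = 4.
Step 2 — from the minimal polynomial, the factor (x − 4)^3 tells us the largest block for λ = 4 has size 3.
Step 3 — with total size 4, 2 blocks, and largest block 3, the block sizes (in nonincreasing order) are [3, 1].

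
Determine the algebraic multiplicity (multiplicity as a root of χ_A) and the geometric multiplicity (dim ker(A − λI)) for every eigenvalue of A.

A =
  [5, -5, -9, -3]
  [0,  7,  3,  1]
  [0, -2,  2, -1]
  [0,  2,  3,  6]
λ = 5: alg = 4, geom = 2

Step 1 — factor the characteristic polynomial to read off the algebraic multiplicities:
  χ_A(x) = (x - 5)^4

Step 2 — compute geometric multiplicities via the rank-nullity identity g(λ) = n − rank(A − λI):
  rank(A − (5)·I) = 2, so dim ker(A − (5)·I) = n − 2 = 2

Summary:
  λ = 5: algebraic multiplicity = 4, geometric multiplicity = 2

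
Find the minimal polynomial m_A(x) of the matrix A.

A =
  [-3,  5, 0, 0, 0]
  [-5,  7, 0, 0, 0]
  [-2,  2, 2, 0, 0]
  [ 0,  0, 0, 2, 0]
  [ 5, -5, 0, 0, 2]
x^2 - 4*x + 4

The characteristic polynomial is χ_A(x) = (x - 2)^5, so the eigenvalues are known. The minimal polynomial is
  m_A(x) = Π_λ (x − λ)^{k_λ}
where k_λ is the size of the *largest* Jordan block for λ (equivalently, the smallest k with (A − λI)^k v = 0 for every generalised eigenvector v of λ).

  λ = 2: largest Jordan block has size 2, contributing (x − 2)^2

So m_A(x) = (x - 2)^2 = x^2 - 4*x + 4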